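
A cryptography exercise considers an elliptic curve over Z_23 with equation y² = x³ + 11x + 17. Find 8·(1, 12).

O

Write Q = (1, 12).
Repeated addition: build up to 8Q.
2Q: tangent at (1, 12): λ = (3·1² + 11)/(2·12) ≡ 14/1. 1⁻¹ ≡ 1 (mod 23), so λ ≡ 14·1 ≡ 14.
  x = λ² - 1 - 1 = 196 - 2 ≡ 10; y = λ·(1 - 10) - 12 ≡ 0. → (10, 0)
3Q: (10, 0) + (1, 12). λ = (12 - 0)/(1 - 10) ≡ 12/14 mod 23. 14⁻¹ ≡ 5 (mod 23) since 14·5 = 70 ≡ 1, so λ ≡ 14.
  x = λ² - 10 - 1 = 196 - 11 ≡ 1; y = λ·(10 - 1) - 0 ≡ 11. → (1, 11)
4Q: (1, 11) + (1, 12): same x and y₁ ≡ -y₂, so the sum is ∞.
5Q: ∞ + (1, 12) = (1, 12) (identity).
6Q: tangent at (1, 12): λ = (3·1² + 11)/(2·12) ≡ 14/1. 1⁻¹ ≡ 1 (mod 23) since 1·1 = 1 ≡ 1, so λ ≡ 14·1 ≡ 14.
  x = λ² - 1 - 1 = 196 - 2 ≡ 10; y = λ·(1 - 10) - 12 ≡ 0. → (10, 0)
7Q: (10, 0) + (1, 12). λ = (12 - 0)/(1 - 10) ≡ 12/14 mod 23. 14⁻¹ ≡ 5 (mod 23), so λ ≡ 14.
  x = λ² - 10 - 1 = 196 - 11 ≡ 1; y = λ·(10 - 1) - 0 ≡ 11. → (1, 11)
8Q: (1, 11) + (1, 12): same x and y₁ ≡ -y₂, so the sum is ∞.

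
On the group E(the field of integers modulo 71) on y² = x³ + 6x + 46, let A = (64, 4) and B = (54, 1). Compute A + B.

(64, 4) + (54, 1). λ = (1 - 4)/(54 - 64) ≡ 68/61 mod 71. 61⁻¹ ≡ 7 (mod 71), so λ ≡ 50.
  x = λ² - 64 - 54 = 2500 - 118 ≡ 39; y = λ·(64 - 39) - 4 ≡ 39. → (39, 39)

(39, 39)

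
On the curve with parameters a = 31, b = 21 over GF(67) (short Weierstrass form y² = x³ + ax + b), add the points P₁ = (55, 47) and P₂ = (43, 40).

(61, 50)

(55, 47) + (43, 40). λ = (40 - 47)/(43 - 55) ≡ 60/55 mod 67. 55⁻¹ ≡ 39 (mod 67), so λ ≡ 62.
  x = λ² - 55 - 43 = 3844 - 98 ≡ 61; y = λ·(55 - 61) - 47 ≡ 50. → (61, 50)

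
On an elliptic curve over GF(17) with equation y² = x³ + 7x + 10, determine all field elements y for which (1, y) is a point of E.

x³ + 7x + 10 = 18 ≡ 1 (mod 17).
Square roots of 1 mod 17: 1 and 16 (since 1² = 1 ≡ 1).

1, 16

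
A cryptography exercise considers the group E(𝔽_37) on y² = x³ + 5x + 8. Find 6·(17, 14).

Write G = (17, 14).
Double-and-add on 6 = (110)₂. Start with G = (17, 14) for the leading 1-bit.
double: tangent at (17, 14): λ = (3·17² + 5)/(2·14) ≡ 21/28. 28⁻¹ ≡ 4 (mod 37), so λ ≡ 21·4 ≡ 10.
  x = λ² - 17 - 17 = 100 - 34 ≡ 29; y = λ·(17 - 29) - 14 ≡ 14. → (29, 14)
add G: (29, 14) + (17, 14). λ = (14 - 14)/(17 - 29) ≡ 0/25 mod 37. 25⁻¹ ≡ 3 (mod 37), so λ ≡ 0.
  x = λ² - 29 - 17 = 0 - 46 ≡ 28; y = λ·(29 - 28) - 14 ≡ 23. → (28, 23)
double: tangent at (28, 23): λ = (3·28² + 5)/(2·23) ≡ 26/9. 9⁻¹ ≡ 33 (mod 37) since 9·33 = 297 ≡ 1, so λ ≡ 26·33 ≡ 7.
  x = λ² - 28 - 28 = 49 - 56 ≡ 30; y = λ·(28 - 30) - 23 ≡ 0. → (30, 0)

(30, 0)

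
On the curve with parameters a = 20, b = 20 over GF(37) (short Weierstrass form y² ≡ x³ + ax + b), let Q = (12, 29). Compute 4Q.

Repeated addition: build up to 4Q.
2Q: tangent at (12, 29): λ = (3·12² + 20)/(2·29) ≡ 8/21. 21⁻¹ ≡ 30 (mod 37) since 21·30 = 630 ≡ 1, so λ ≡ 8·30 ≡ 18.
  x = λ² - 12 - 12 = 324 - 24 ≡ 4; y = λ·(12 - 4) - 29 ≡ 4. → (4, 4)
3Q: (4, 4) + (12, 29). λ = (29 - 4)/(12 - 4) ≡ 25/8 mod 37. 8⁻¹ ≡ 14 (mod 37) since 8·14 = 112 ≡ 1, so λ ≡ 17.
  x = λ² - 4 - 12 = 289 - 16 ≡ 14; y = λ·(4 - 14) - 4 ≡ 11. → (14, 11)
4Q: (14, 11) + (12, 29). λ = (29 - 11)/(12 - 14) ≡ 18/35 mod 37. 35⁻¹ ≡ 18 (mod 37) since 35·18 = 630 ≡ 1, so λ ≡ 28.
  x = λ² - 14 - 12 = 784 - 26 ≡ 18; y = λ·(14 - 18) - 11 ≡ 25. → (18, 25)

(18, 25)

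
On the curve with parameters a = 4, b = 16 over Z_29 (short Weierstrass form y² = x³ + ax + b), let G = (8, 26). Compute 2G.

(20, 18)

tangent at (8, 26): λ = (3·8² + 4)/(2·26) ≡ 22/23. 23⁻¹ ≡ 24 (mod 29), so λ ≡ 22·24 ≡ 6.
  x = λ² - 8 - 8 = 36 - 16 ≡ 20; y = λ·(8 - 20) - 26 ≡ 18. → (20, 18)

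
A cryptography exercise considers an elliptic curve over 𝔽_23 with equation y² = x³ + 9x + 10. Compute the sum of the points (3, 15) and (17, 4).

(3, 15) + (17, 4). λ = (4 - 15)/(17 - 3) ≡ 12/14 mod 23. 14⁻¹ ≡ 5 (mod 23) since 14·5 = 70 ≡ 1, so λ ≡ 14.
  x = λ² - 3 - 17 = 196 - 20 ≡ 15; y = λ·(3 - 15) - 15 ≡ 1. → (15, 1)

(15, 1)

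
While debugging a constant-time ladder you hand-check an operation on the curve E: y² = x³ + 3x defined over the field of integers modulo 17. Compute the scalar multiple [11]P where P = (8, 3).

Double-and-add on 11 = (1011)₂. Start with P = (8, 3) for the leading 1-bit.
double: tangent at (8, 3): λ = (3·8² + 3)/(2·3) ≡ 8/6. 6⁻¹ ≡ 3 (mod 17), so λ ≡ 8·3 ≡ 7.
  x = λ² - 8 - 8 = 49 - 16 ≡ 16; y = λ·(8 - 16) - 3 ≡ 9. → (16, 9)
double: tangent at (16, 9): λ = (3·16² + 3)/(2·9) ≡ 6/1. 1⁻¹ ≡ 1 (mod 17), so λ ≡ 6·1 ≡ 6.
  x = λ² - 16 - 16 = 36 - 32 ≡ 4; y = λ·(16 - 4) - 9 ≡ 12. → (4, 12)
add P: (4, 12) + (8, 3). λ = (3 - 12)/(8 - 4) ≡ 8/4 mod 17. 4⁻¹ ≡ 13 (mod 17), so λ ≡ 2.
  x = λ² - 4 - 8 = 4 - 12 ≡ 9; y = λ·(4 - 9) - 12 ≡ 12. → (9, 12)
double: tangent at (9, 12): λ = (3·9² + 3)/(2·12) ≡ 8/7. 7⁻¹ ≡ 5 (mod 17) since 7·5 = 35 ≡ 1, so λ ≡ 8·5 ≡ 6.
  x = λ² - 9 - 9 = 36 - 18 ≡ 1; y = λ·(9 - 1) - 12 ≡ 2. → (1, 2)
add P: (1, 2) + (8, 3). λ = (3 - 2)/(8 - 1) ≡ 1/7 mod 17. 7⁻¹ ≡ 5 (mod 17), so λ ≡ 5.
  x = λ² - 1 - 8 = 25 - 9 ≡ 16; y = λ·(1 - 16) - 2 ≡ 8. → (16, 8)

(16, 8)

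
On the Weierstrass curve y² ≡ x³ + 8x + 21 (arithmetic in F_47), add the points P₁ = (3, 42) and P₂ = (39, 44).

(3, 42) + (39, 44). λ = (44 - 42)/(39 - 3) ≡ 2/36 mod 47. 36⁻¹ ≡ 17 (mod 47), so λ ≡ 34.
  x = λ² - 3 - 39 = 1156 - 42 ≡ 33; y = λ·(3 - 33) - 42 ≡ 19. → (33, 19)

(33, 19)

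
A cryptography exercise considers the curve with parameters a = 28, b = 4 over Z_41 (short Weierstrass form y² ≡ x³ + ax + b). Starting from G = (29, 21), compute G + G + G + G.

(37, 22)

Repeated addition: build up to 4G.
2G: tangent at (29, 21): λ = (3·29² + 28)/(2·21) ≡ 9/1. 1⁻¹ ≡ 1 (mod 41), so λ ≡ 9·1 ≡ 9.
  x = λ² - 29 - 29 = 81 - 58 ≡ 23; y = λ·(29 - 23) - 21 ≡ 33. → (23, 33)
3G: (23, 33) + (29, 21). λ = (21 - 33)/(29 - 23) ≡ 29/6 mod 41. 6⁻¹ ≡ 7 (mod 41), so λ ≡ 39.
  x = λ² - 23 - 29 = 1521 - 52 ≡ 34; y = λ·(23 - 34) - 33 ≡ 30. → (34, 30)
4G: (34, 30) + (29, 21). λ = (21 - 30)/(29 - 34) ≡ 32/36 mod 41. 36⁻¹ ≡ 8 (mod 41) since 36·8 = 288 ≡ 1, so λ ≡ 10.
  x = λ² - 34 - 29 = 100 - 63 ≡ 37; y = λ·(34 - 37) - 30 ≡ 22. → (37, 22)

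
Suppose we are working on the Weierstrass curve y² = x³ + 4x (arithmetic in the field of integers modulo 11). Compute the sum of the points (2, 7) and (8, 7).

(1, 4)

(2, 7) + (8, 7). λ = (7 - 7)/(8 - 2) ≡ 0/6 mod 11. 6⁻¹ ≡ 2 (mod 11) since 6·2 = 12 ≡ 1, so λ ≡ 0.
  x = λ² - 2 - 8 = 0 - 10 ≡ 1; y = λ·(2 - 1) - 7 ≡ 4. → (1, 4)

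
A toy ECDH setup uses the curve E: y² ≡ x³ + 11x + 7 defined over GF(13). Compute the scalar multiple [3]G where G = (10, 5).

(8, 10)

Repeated addition: build up to 3G.
2G: tangent at (10, 5): λ = (3·10² + 11)/(2·5) ≡ 12/10. 10⁻¹ ≡ 4 (mod 13), so λ ≡ 12·4 ≡ 9.
  x = λ² - 10 - 10 = 81 - 20 ≡ 9; y = λ·(10 - 9) - 5 ≡ 4. → (9, 4)
3G: (9, 4) + (10, 5). λ = (5 - 4)/(10 - 9) ≡ 1/1 mod 13. 1⁻¹ ≡ 1 (mod 13) since 1·1 = 1 ≡ 1, so λ ≡ 1.
  x = λ² - 9 - 10 = 1 - 19 ≡ 8; y = λ·(9 - 8) - 4 ≡ 10. → (8, 10)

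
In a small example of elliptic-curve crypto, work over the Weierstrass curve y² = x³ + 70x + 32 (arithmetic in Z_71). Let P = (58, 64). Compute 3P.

Repeated addition: build up to 3P.
2P: tangent at (58, 64): λ = (3·58² + 70)/(2·64) ≡ 9/57. 57⁻¹ ≡ 5 (mod 71), so λ ≡ 9·5 ≡ 45.
  x = λ² - 58 - 58 = 2025 - 116 ≡ 63; y = λ·(58 - 63) - 64 ≡ 66. → (63, 66)
3P: (63, 66) + (58, 64). λ = (64 - 66)/(58 - 63) ≡ 69/66 mod 71. 66⁻¹ ≡ 14 (mod 71), so λ ≡ 43.
  x = λ² - 63 - 58 = 1849 - 121 ≡ 24; y = λ·(63 - 24) - 66 ≡ 49. → (24, 49)

(24, 49)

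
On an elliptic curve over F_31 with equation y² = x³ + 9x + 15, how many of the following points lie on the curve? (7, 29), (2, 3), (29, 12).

1

(7, 29): 29² ≡ 4, rhs ≡ 18 → off.
(2, 3): 3² ≡ 9, rhs ≡ 10 → off.
(29, 12): 12² ≡ 20, rhs ≡ 20 → on.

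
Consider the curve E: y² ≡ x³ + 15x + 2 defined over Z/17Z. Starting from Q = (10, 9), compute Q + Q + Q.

Repeated addition: build up to 3Q.
2Q: tangent at (10, 9): λ = (3·10² + 15)/(2·9) ≡ 9/1. 1⁻¹ ≡ 1 (mod 17), so λ ≡ 9·1 ≡ 9.
  x = λ² - 10 - 10 = 81 - 20 ≡ 10; y = λ·(10 - 10) - 9 ≡ 8. → (10, 8)
3Q: (10, 8) + (10, 9): same x and y₁ ≡ -y₂, so the sum is 𝒪.

O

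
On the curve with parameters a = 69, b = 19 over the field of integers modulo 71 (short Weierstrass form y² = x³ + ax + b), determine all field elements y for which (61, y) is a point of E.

none

x³ + 69x + 19 = 231209 ≡ 33 (mod 71).
33 is a non-residue mod 71; no y exists.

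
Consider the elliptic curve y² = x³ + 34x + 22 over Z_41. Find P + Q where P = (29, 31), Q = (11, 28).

(29, 31) + (11, 28). λ = (28 - 31)/(11 - 29) ≡ 38/23 mod 41. 23⁻¹ ≡ 25 (mod 41) since 23·25 = 575 ≡ 1, so λ ≡ 7.
  x = λ² - 29 - 11 = 49 - 40 ≡ 9; y = λ·(29 - 9) - 31 ≡ 27. → (9, 27)

(9, 27)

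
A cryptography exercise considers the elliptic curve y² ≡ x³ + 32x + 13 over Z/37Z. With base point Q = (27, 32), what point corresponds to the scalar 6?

Repeated addition: build up to 6Q.
2Q: tangent at (27, 32): λ = (3·27² + 32)/(2·32) ≡ 36/27. 27⁻¹ ≡ 11 (mod 37), so λ ≡ 36·11 ≡ 26.
  x = λ² - 27 - 27 = 676 - 54 ≡ 30; y = λ·(27 - 30) - 32 ≡ 1. → (30, 1)
3Q: (30, 1) + (27, 32). λ = (32 - 1)/(27 - 30) ≡ 31/34 mod 37. 34⁻¹ ≡ 12 (mod 37) since 34·12 = 408 ≡ 1, so λ ≡ 2.
  x = λ² - 30 - 27 = 4 - 57 ≡ 21; y = λ·(30 - 21) - 1 ≡ 17. → (21, 17)
4Q: (21, 17) + (27, 32). λ = (32 - 17)/(27 - 21) ≡ 15/6 mod 37. 6⁻¹ ≡ 31 (mod 37) since 6·31 = 186 ≡ 1, so λ ≡ 21.
  x = λ² - 21 - 27 = 441 - 48 ≡ 23; y = λ·(21 - 23) - 17 ≡ 15. → (23, 15)
5Q: (23, 15) + (27, 32). λ = (32 - 15)/(27 - 23) ≡ 17/4 mod 37. 4⁻¹ ≡ 28 (mod 37), so λ ≡ 32.
  x = λ² - 23 - 27 = 1024 - 50 ≡ 12; y = λ·(23 - 12) - 15 ≡ 4. → (12, 4)
6Q: (12, 4) + (27, 32). λ = (32 - 4)/(27 - 12) ≡ 28/15 mod 37. 15⁻¹ ≡ 5 (mod 37) since 15·5 = 75 ≡ 1, so λ ≡ 29.
  x = λ² - 12 - 27 = 841 - 39 ≡ 25; y = λ·(12 - 25) - 4 ≡ 26. → (25, 26)

(25, 26)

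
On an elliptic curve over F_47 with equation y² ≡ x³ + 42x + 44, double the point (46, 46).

tangent at (46, 46): λ = (3·46² + 42)/(2·46) ≡ 45/45. 45⁻¹ ≡ 23 (mod 47), so λ ≡ 45·23 ≡ 1.
  x = λ² - 46 - 46 = 1 - 92 ≡ 3; y = λ·(46 - 3) - 46 ≡ 44. → (3, 44)

(3, 44)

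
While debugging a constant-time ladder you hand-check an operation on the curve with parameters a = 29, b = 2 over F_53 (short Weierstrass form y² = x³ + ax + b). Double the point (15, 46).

(52, 5)

tangent at (15, 46): λ = (3·15² + 29)/(2·46) ≡ 15/39. 39⁻¹ ≡ 34 (mod 53), so λ ≡ 15·34 ≡ 33.
  x = λ² - 15 - 15 = 1089 - 30 ≡ 52; y = λ·(15 - 52) - 46 ≡ 5. → (52, 5)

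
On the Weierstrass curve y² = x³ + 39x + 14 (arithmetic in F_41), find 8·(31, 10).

(37, 32)

Write P = (31, 10).
Double-and-add on 8 = (1000)₂. Start with P = (31, 10) for the leading 1-bit.
double: tangent at (31, 10): λ = (3·31² + 39)/(2·10) ≡ 11/20. 20⁻¹ ≡ 39 (mod 41) since 20·39 = 780 ≡ 1, so λ ≡ 11·39 ≡ 19.
  x = λ² - 31 - 31 = 361 - 62 ≡ 12; y = λ·(31 - 12) - 10 ≡ 23. → (12, 23)
double: tangent at (12, 23): λ = (3·12² + 39)/(2·23) ≡ 20/5. 5⁻¹ ≡ 33 (mod 41), so λ ≡ 20·33 ≡ 4.
  x = λ² - 12 - 12 = 16 - 24 ≡ 33; y = λ·(12 - 33) - 23 ≡ 16. → (33, 16)
double: tangent at (33, 16): λ = (3·33² + 39)/(2·16) ≡ 26/32. 32⁻¹ ≡ 9 (mod 41) since 32·9 = 288 ≡ 1, so λ ≡ 26·9 ≡ 29.
  x = λ² - 33 - 33 = 841 - 66 ≡ 37; y = λ·(33 - 37) - 16 ≡ 32. → (37, 32)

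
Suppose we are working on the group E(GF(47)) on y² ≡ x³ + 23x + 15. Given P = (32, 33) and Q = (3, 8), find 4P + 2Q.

First 4P:
Repeated addition: build up to 4P.
2P: tangent at (32, 33): λ = (3·32² + 23)/(2·33) ≡ 40/19. 19⁻¹ ≡ 5 (mod 47), so λ ≡ 40·5 ≡ 12.
  x = λ² - 32 - 32 = 144 - 64 ≡ 33; y = λ·(32 - 33) - 33 ≡ 2. → (33, 2)
3P: (33, 2) + (32, 33). λ = (33 - 2)/(32 - 33) ≡ 31/46 mod 47. 46⁻¹ ≡ 46 (mod 47) since 46·46 = 2116 ≡ 1, so λ ≡ 16.
  x = λ² - 33 - 32 = 256 - 65 ≡ 3; y = λ·(33 - 3) - 2 ≡ 8. → (3, 8)
4P: (3, 8) + (32, 33). λ = (33 - 8)/(32 - 3) ≡ 25/29 mod 47. 29⁻¹ ≡ 13 (mod 47) since 29·13 = 377 ≡ 1, so λ ≡ 43.
  x = λ² - 3 - 32 = 1849 - 35 ≡ 28; y = λ·(3 - 28) - 8 ≡ 45. → (28, 45)
4P = (28, 45).
Next 2Q:
Repeated addition: build up to 2Q.
2Q: tangent at (3, 8): λ = (3·3² + 23)/(2·8) ≡ 3/16. 16⁻¹ ≡ 3 (mod 47) since 16·3 = 48 ≡ 1, so λ ≡ 3·3 ≡ 9.
  x = λ² - 3 - 3 = 81 - 6 ≡ 28; y = λ·(3 - 28) - 8 ≡ 2. → (28, 2)
2Q = (28, 2).
Finally 4P + 2Q:
(28, 45) + (28, 2): same x and y₁ ≡ -y₂, so the sum is ∞.

O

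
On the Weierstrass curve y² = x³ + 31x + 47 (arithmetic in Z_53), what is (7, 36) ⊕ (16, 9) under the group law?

(39, 7)

(7, 36) + (16, 9). λ = (9 - 36)/(16 - 7) ≡ 26/9 mod 53. 9⁻¹ ≡ 6 (mod 53) since 9·6 = 54 ≡ 1, so λ ≡ 50.
  x = λ² - 7 - 16 = 2500 - 23 ≡ 39; y = λ·(7 - 39) - 36 ≡ 7. → (39, 7)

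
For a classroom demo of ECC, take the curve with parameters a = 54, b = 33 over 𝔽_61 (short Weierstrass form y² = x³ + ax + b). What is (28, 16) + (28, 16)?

(24, 56)

tangent at (28, 16): λ = (3·28² + 54)/(2·16) ≡ 27/32. 32⁻¹ ≡ 21 (mod 61), so λ ≡ 27·21 ≡ 18.
  x = λ² - 28 - 28 = 324 - 56 ≡ 24; y = λ·(28 - 24) - 16 ≡ 56. → (24, 56)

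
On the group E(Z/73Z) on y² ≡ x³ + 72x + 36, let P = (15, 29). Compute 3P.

(14, 24)

Repeated addition: build up to 3P.
2P: tangent at (15, 29): λ = (3·15² + 72)/(2·29) ≡ 17/58. 58⁻¹ ≡ 34 (mod 73), so λ ≡ 17·34 ≡ 67.
  x = λ² - 15 - 15 = 4489 - 30 ≡ 6; y = λ·(15 - 6) - 29 ≡ 63. → (6, 63)
3P: (6, 63) + (15, 29). λ = (29 - 63)/(15 - 6) ≡ 39/9 mod 73. 9⁻¹ ≡ 65 (mod 73), so λ ≡ 53.
  x = λ² - 6 - 15 = 2809 - 21 ≡ 14; y = λ·(6 - 14) - 63 ≡ 24. → (14, 24)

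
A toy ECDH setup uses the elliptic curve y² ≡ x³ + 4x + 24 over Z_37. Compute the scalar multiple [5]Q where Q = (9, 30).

Double-and-add on 5 = (101)₂. Start with Q = (9, 30) for the leading 1-bit.
double: tangent at (9, 30): λ = (3·9² + 4)/(2·30) ≡ 25/23. 23⁻¹ ≡ 29 (mod 37), so λ ≡ 25·29 ≡ 22.
  x = λ² - 9 - 9 = 484 - 18 ≡ 22; y = λ·(9 - 22) - 30 ≡ 17. → (22, 17)
double: tangent at (22, 17): λ = (3·22² + 4)/(2·17) ≡ 13/34. 34⁻¹ ≡ 12 (mod 37), so λ ≡ 13·12 ≡ 8.
  x = λ² - 22 - 22 = 64 - 44 ≡ 20; y = λ·(22 - 20) - 17 ≡ 36. → (20, 36)
add Q: (20, 36) + (9, 30). λ = (30 - 36)/(9 - 20) ≡ 31/26 mod 37. 26⁻¹ ≡ 10 (mod 37) since 26·10 = 260 ≡ 1, so λ ≡ 14.
  x = λ² - 20 - 9 = 196 - 29 ≡ 19; y = λ·(20 - 19) - 36 ≡ 15. → (19, 15)

(19, 15)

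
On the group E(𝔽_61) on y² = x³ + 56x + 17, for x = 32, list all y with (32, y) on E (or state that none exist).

x³ + 56x + 17 = 34577 ≡ 51 (mod 61).
51 is a non-residue mod 61; no y exists.

none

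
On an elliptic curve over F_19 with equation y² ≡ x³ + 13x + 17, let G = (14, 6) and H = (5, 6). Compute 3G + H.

(12, 1)

First 3G:
Repeated addition: build up to 3G.
2G: tangent at (14, 6): λ = (3·14² + 13)/(2·6) ≡ 12/12. 12⁻¹ ≡ 8 (mod 19), so λ ≡ 12·8 ≡ 1.
  x = λ² - 14 - 14 = 1 - 28 ≡ 11; y = λ·(14 - 11) - 6 ≡ 16. → (11, 16)
3G: (11, 16) + (14, 6). λ = (6 - 16)/(14 - 11) ≡ 9/3 mod 19. 3⁻¹ ≡ 13 (mod 19), so λ ≡ 3.
  x = λ² - 11 - 14 = 9 - 25 ≡ 3; y = λ·(11 - 3) - 16 ≡ 8. → (3, 8)
3G = (3, 8).
Finally 3G + H:
(3, 8) + (5, 6). λ = (6 - 8)/(5 - 3) ≡ 17/2 mod 19. 2⁻¹ ≡ 10 (mod 19), so λ ≡ 18.
  x = λ² - 3 - 5 = 324 - 8 ≡ 12; y = λ·(3 - 12) - 8 ≡ 1. → (12, 1)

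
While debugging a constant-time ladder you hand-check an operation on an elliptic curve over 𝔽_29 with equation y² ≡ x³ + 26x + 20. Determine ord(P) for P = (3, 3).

2P: tangent at (3, 3): λ = (3·3² + 26)/(2·3) ≡ 24/6. 6⁻¹ ≡ 5 (mod 29) since 6·5 = 30 ≡ 1, so λ ≡ 24·5 ≡ 4.
  x = λ² - 3 - 3 = 16 - 6 ≡ 10; y = λ·(3 - 10) - 3 ≡ 27. → (10, 27)
3P: (10, 27) + (3, 3). λ = (3 - 27)/(3 - 10) ≡ 5/22 mod 29. 22⁻¹ ≡ 4 (mod 29), so λ ≡ 20.
  x = λ² - 10 - 3 = 400 - 13 ≡ 10; y = λ·(10 - 10) - 27 ≡ 2. → (10, 2)
4P: (10, 2) + (3, 3). λ = (3 - 2)/(3 - 10) ≡ 1/22 mod 29. 22⁻¹ ≡ 4 (mod 29) since 22·4 = 88 ≡ 1, so λ ≡ 4.
  x = λ² - 10 - 3 = 16 - 13 ≡ 3; y = λ·(10 - 3) - 2 ≡ 26. → (3, 26)
5P: (3, 26) + (3, 3): same x and y₁ ≡ -y₂, so the sum is the point at infinity.
5P = the point at infinity, so the order is 5.

5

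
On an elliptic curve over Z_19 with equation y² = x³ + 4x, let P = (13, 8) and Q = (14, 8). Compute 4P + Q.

(3, 18)

First 4P:
Double-and-add on 4 = (100)₂. Start with P = (13, 8) for the leading 1-bit.
double: tangent at (13, 8): λ = (3·13² + 4)/(2·8) ≡ 17/16. 16⁻¹ ≡ 6 (mod 19), so λ ≡ 17·6 ≡ 7.
  x = λ² - 13 - 13 = 49 - 26 ≡ 4; y = λ·(13 - 4) - 8 ≡ 17. → (4, 17)
double: tangent at (4, 17): λ = (3·4² + 4)/(2·17) ≡ 14/15. 15⁻¹ ≡ 14 (mod 19), so λ ≡ 14·14 ≡ 6.
  x = λ² - 4 - 4 = 36 - 8 ≡ 9; y = λ·(4 - 9) - 17 ≡ 10. → (9, 10)
4P = (9, 10).
Finally 4P + Q:
(9, 10) + (14, 8). λ = (8 - 10)/(14 - 9) ≡ 17/5 mod 19. 5⁻¹ ≡ 4 (mod 19), so λ ≡ 11.
  x = λ² - 9 - 14 = 121 - 23 ≡ 3; y = λ·(9 - 3) - 10 ≡ 18. → (3, 18)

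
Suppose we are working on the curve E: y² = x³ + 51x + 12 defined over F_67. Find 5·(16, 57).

Write Q = (16, 57).
Repeated addition: build up to 5Q.
2Q: tangent at (16, 57): λ = (3·16² + 51)/(2·57) ≡ 15/47. 47⁻¹ ≡ 10 (mod 67) since 47·10 = 470 ≡ 1, so λ ≡ 15·10 ≡ 16.
  x = λ² - 16 - 16 = 256 - 32 ≡ 23; y = λ·(16 - 23) - 57 ≡ 32. → (23, 32)
3Q: (23, 32) + (16, 57). λ = (57 - 32)/(16 - 23) ≡ 25/60 mod 67. 60⁻¹ ≡ 19 (mod 67), so λ ≡ 6.
  x = λ² - 23 - 16 = 36 - 39 ≡ 64; y = λ·(23 - 64) - 32 ≡ 57. → (64, 57)
4Q: (64, 57) + (16, 57). λ = (57 - 57)/(16 - 64) ≡ 0/19 mod 67. 19⁻¹ ≡ 60 (mod 67) since 19·60 = 1140 ≡ 1, so λ ≡ 0.
  x = λ² - 64 - 16 = 0 - 80 ≡ 54; y = λ·(64 - 54) - 57 ≡ 10. → (54, 10)
5Q: (54, 10) + (16, 57). λ = (57 - 10)/(16 - 54) ≡ 47/29 mod 67. 29⁻¹ ≡ 37 (mod 67), so λ ≡ 64.
  x = λ² - 54 - 16 = 4096 - 70 ≡ 6; y = λ·(54 - 6) - 10 ≡ 47. → (6, 47)

(6, 47)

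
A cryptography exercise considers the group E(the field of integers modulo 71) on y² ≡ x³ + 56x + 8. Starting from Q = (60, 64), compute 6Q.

(52, 26)

Double-and-add on 6 = (110)₂. Start with Q = (60, 64) for the leading 1-bit.
double: tangent at (60, 64): λ = (3·60² + 56)/(2·64) ≡ 64/57. 57⁻¹ ≡ 5 (mod 71) since 57·5 = 285 ≡ 1, so λ ≡ 64·5 ≡ 36.
  x = λ² - 60 - 60 = 1296 - 120 ≡ 40; y = λ·(60 - 40) - 64 ≡ 17. → (40, 17)
add Q: (40, 17) + (60, 64). λ = (64 - 17)/(60 - 40) ≡ 47/20 mod 71. 20⁻¹ ≡ 32 (mod 71) since 20·32 = 640 ≡ 1, so λ ≡ 13.
  x = λ² - 40 - 60 = 169 - 100 ≡ 69; y = λ·(40 - 69) - 17 ≡ 32. → (69, 32)
double: tangent at (69, 32): λ = (3·69² + 56)/(2·32) ≡ 68/64. 64⁻¹ ≡ 10 (mod 71), so λ ≡ 68·10 ≡ 41.
  x = λ² - 69 - 69 = 1681 - 138 ≡ 52; y = λ·(69 - 52) - 32 ≡ 26. → (52, 26)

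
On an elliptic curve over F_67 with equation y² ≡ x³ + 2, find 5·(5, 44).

(2, 55)

Write Q = (5, 44).
Double-and-add on 5 = (101)₂. Start with Q = (5, 44) for the leading 1-bit.
double: tangent at (5, 44): λ = (3·5² + 0)/(2·44) ≡ 8/21. 21⁻¹ ≡ 16 (mod 67), so λ ≡ 8·16 ≡ 61.
  x = λ² - 5 - 5 = 3721 - 10 ≡ 26; y = λ·(5 - 26) - 44 ≡ 15. → (26, 15)
double: tangent at (26, 15): λ = (3·26² + 0)/(2·15) ≡ 18/30. 30⁻¹ ≡ 38 (mod 67) since 30·38 = 1140 ≡ 1, so λ ≡ 18·38 ≡ 14.
  x = λ² - 26 - 26 = 196 - 52 ≡ 10; y = λ·(26 - 10) - 15 ≡ 8. → (10, 8)
add Q: (10, 8) + (5, 44). λ = (44 - 8)/(5 - 10) ≡ 36/62 mod 67. 62⁻¹ ≡ 40 (mod 67), so λ ≡ 33.
  x = λ² - 10 - 5 = 1089 - 15 ≡ 2; y = λ·(10 - 2) - 8 ≡ 55. → (2, 55)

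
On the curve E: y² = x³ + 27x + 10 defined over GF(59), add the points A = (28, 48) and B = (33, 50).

(43, 5)

(28, 48) + (33, 50). λ = (50 - 48)/(33 - 28) ≡ 2/5 mod 59. 5⁻¹ ≡ 12 (mod 59) since 5·12 = 60 ≡ 1, so λ ≡ 24.
  x = λ² - 28 - 33 = 576 - 61 ≡ 43; y = λ·(28 - 43) - 48 ≡ 5. → (43, 5)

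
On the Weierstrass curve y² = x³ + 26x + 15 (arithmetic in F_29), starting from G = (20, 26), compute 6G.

Double-and-add on 6 = (110)₂. Start with G = (20, 26) for the leading 1-bit.
double: tangent at (20, 26): λ = (3·20² + 26)/(2·26) ≡ 8/23. 23⁻¹ ≡ 24 (mod 29) since 23·24 = 552 ≡ 1, so λ ≡ 8·24 ≡ 18.
  x = λ² - 20 - 20 = 324 - 40 ≡ 23; y = λ·(20 - 23) - 26 ≡ 7. → (23, 7)
add G: (23, 7) + (20, 26). λ = (26 - 7)/(20 - 23) ≡ 19/26 mod 29. 26⁻¹ ≡ 19 (mod 29) since 26·19 = 494 ≡ 1, so λ ≡ 13.
  x = λ² - 23 - 20 = 169 - 43 ≡ 10; y = λ·(23 - 10) - 7 ≡ 17. → (10, 17)
double: tangent at (10, 17): λ = (3·10² + 26)/(2·17) ≡ 7/5. 5⁻¹ ≡ 6 (mod 29), so λ ≡ 7·6 ≡ 13.
  x = λ² - 10 - 10 = 169 - 20 ≡ 4; y = λ·(10 - 4) - 17 ≡ 3. → (4, 3)

(4, 3)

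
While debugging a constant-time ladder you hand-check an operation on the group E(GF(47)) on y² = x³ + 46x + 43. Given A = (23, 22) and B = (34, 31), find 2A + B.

First 2A:
Repeated addition: build up to 2A.
2A: tangent at (23, 22): λ = (3·23² + 46)/(2·22) ≡ 35/44. 44⁻¹ ≡ 31 (mod 47), so λ ≡ 35·31 ≡ 4.
  x = λ² - 23 - 23 = 16 - 46 ≡ 17; y = λ·(23 - 17) - 22 ≡ 2. → (17, 2)
2A = (17, 2).
Finally 2A + B:
(17, 2) + (34, 31). λ = (31 - 2)/(34 - 17) ≡ 29/17 mod 47. 17⁻¹ ≡ 36 (mod 47) since 17·36 = 612 ≡ 1, so λ ≡ 10.
  x = λ² - 17 - 34 = 100 - 51 ≡ 2; y = λ·(17 - 2) - 2 ≡ 7. → (2, 7)

(2, 7)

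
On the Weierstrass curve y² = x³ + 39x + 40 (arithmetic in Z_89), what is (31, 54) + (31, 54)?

(72, 58)

tangent at (31, 54): λ = (3·31² + 39)/(2·54) ≡ 74/19. 19⁻¹ ≡ 75 (mod 89) since 19·75 = 1425 ≡ 1, so λ ≡ 74·75 ≡ 32.
  x = λ² - 31 - 31 = 1024 - 62 ≡ 72; y = λ·(31 - 72) - 54 ≡ 58. → (72, 58)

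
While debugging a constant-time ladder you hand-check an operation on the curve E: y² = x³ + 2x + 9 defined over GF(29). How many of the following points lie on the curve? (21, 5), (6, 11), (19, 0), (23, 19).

(21, 5): 5² ≡ 25, rhs ≡ 3 → off.
(6, 11): 11² ≡ 5, rhs ≡ 5 → on.
(19, 0): 0² ≡ 0, rhs ≡ 4 → off.
(23, 19): 19² ≡ 13, rhs ≡ 13 → on.

2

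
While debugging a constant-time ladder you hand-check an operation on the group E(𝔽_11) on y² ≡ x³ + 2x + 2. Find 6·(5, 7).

Write Q = (5, 7).
Double-and-add on 6 = (110)₂. Start with Q = (5, 7) for the leading 1-bit.
double: tangent at (5, 7): λ = (3·5² + 2)/(2·7) ≡ 0/3. 3⁻¹ ≡ 4 (mod 11), so λ ≡ 0·4 ≡ 0.
  x = λ² - 5 - 5 = 0 - 10 ≡ 1; y = λ·(5 - 1) - 7 ≡ 4. → (1, 4)
add Q: (1, 4) + (5, 7). λ = (7 - 4)/(5 - 1) ≡ 3/4 mod 11. 4⁻¹ ≡ 3 (mod 11), so λ ≡ 9.
  x = λ² - 1 - 5 = 81 - 6 ≡ 9; y = λ·(1 - 9) - 4 ≡ 1. → (9, 1)
double: tangent at (9, 1): λ = (3·9² + 2)/(2·1) ≡ 3/2. 2⁻¹ ≡ 6 (mod 11), so λ ≡ 3·6 ≡ 7.
  x = λ² - 9 - 9 = 49 - 18 ≡ 9; y = λ·(9 - 9) - 1 ≡ 10. → (9, 10)

(9, 10)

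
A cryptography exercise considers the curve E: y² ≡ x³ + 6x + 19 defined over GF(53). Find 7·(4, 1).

Write G = (4, 1).
Double-and-add on 7 = (111)₂. Start with G = (4, 1) for the leading 1-bit.
double: tangent at (4, 1): λ = (3·4² + 6)/(2·1) ≡ 1/2. 2⁻¹ ≡ 27 (mod 53) since 2·27 = 54 ≡ 1, so λ ≡ 1·27 ≡ 27.
  x = λ² - 4 - 4 = 729 - 8 ≡ 32; y = λ·(4 - 32) - 1 ≡ 38. → (32, 38)
add G: (32, 38) + (4, 1). λ = (1 - 38)/(4 - 32) ≡ 16/25 mod 53. 25⁻¹ ≡ 17 (mod 53) since 25·17 = 425 ≡ 1, so λ ≡ 7.
  x = λ² - 32 - 4 = 49 - 36 ≡ 13; y = λ·(32 - 13) - 38 ≡ 42. → (13, 42)
double: tangent at (13, 42): λ = (3·13² + 6)/(2·42) ≡ 36/31. 31⁻¹ ≡ 12 (mod 53), so λ ≡ 36·12 ≡ 8.
  x = λ² - 13 - 13 = 64 - 26 ≡ 38; y = λ·(13 - 38) - 42 ≡ 23. → (38, 23)
add G: (38, 23) + (4, 1). λ = (1 - 23)/(4 - 38) ≡ 31/19 mod 53. 19⁻¹ ≡ 14 (mod 53) since 19·14 = 266 ≡ 1, so λ ≡ 10.
  x = λ² - 38 - 4 = 100 - 42 ≡ 5; y = λ·(38 - 5) - 23 ≡ 42. → (5, 42)

(5, 42)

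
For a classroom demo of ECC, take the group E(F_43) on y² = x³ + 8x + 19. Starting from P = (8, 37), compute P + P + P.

Repeated addition: build up to 3P.
2P: tangent at (8, 37): λ = (3·8² + 8)/(2·37) ≡ 28/31. 31⁻¹ ≡ 25 (mod 43) since 31·25 = 775 ≡ 1, so λ ≡ 28·25 ≡ 12.
  x = λ² - 8 - 8 = 144 - 16 ≡ 42; y = λ·(8 - 42) - 37 ≡ 28. → (42, 28)
3P: (42, 28) + (8, 37). λ = (37 - 28)/(8 - 42) ≡ 9/9 mod 43. 9⁻¹ ≡ 24 (mod 43), so λ ≡ 1.
  x = λ² - 42 - 8 = 1 - 50 ≡ 37; y = λ·(42 - 37) - 28 ≡ 20. → (37, 20)

(37, 20)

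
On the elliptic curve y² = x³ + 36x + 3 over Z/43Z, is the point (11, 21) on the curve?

no

y² = 21² ≡ 11; x³ + 36x + 3 = 1730 ≡ 10 (mod 43). 11 ≠ 10.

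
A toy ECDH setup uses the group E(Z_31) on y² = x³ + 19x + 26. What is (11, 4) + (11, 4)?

tangent at (11, 4): λ = (3·11² + 19)/(2·4) ≡ 10/8. 8⁻¹ ≡ 4 (mod 31) since 8·4 = 32 ≡ 1, so λ ≡ 10·4 ≡ 9.
  x = λ² - 11 - 11 = 81 - 22 ≡ 28; y = λ·(11 - 28) - 4 ≡ 29. → (28, 29)

(28, 29)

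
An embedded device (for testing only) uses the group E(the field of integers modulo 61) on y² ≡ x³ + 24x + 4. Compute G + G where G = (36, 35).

(41, 8)

tangent at (36, 35): λ = (3·36² + 24)/(2·35) ≡ 8/9. 9⁻¹ ≡ 34 (mod 61) since 9·34 = 306 ≡ 1, so λ ≡ 8·34 ≡ 28.
  x = λ² - 36 - 36 = 784 - 72 ≡ 41; y = λ·(36 - 41) - 35 ≡ 8. → (41, 8)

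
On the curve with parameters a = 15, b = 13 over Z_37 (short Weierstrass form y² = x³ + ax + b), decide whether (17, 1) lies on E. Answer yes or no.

y² = 1² ≡ 1; x³ + 15x + 13 = 5181 ≡ 1 (mod 37). 1 = 1.

yes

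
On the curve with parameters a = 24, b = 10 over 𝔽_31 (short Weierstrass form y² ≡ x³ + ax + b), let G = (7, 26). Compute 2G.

tangent at (7, 26): λ = (3·7² + 24)/(2·26) ≡ 16/21. 21⁻¹ ≡ 3 (mod 31), so λ ≡ 16·3 ≡ 17.
  x = λ² - 7 - 7 = 289 - 14 ≡ 27; y = λ·(7 - 27) - 26 ≡ 6. → (27, 6)

(27, 6)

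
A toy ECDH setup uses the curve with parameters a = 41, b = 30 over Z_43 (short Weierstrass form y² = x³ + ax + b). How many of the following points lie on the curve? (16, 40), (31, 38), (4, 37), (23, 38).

2

(16, 40): 40² ≡ 9, rhs ≡ 9 → on.
(31, 38): 38² ≡ 25, rhs ≡ 3 → off.
(4, 37): 37² ≡ 36, rhs ≡ 0 → off.
(23, 38): 38² ≡ 25, rhs ≡ 25 → on.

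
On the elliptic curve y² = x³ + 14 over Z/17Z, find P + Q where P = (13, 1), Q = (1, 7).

(16, 9)

(13, 1) + (1, 7). λ = (7 - 1)/(1 - 13) ≡ 6/5 mod 17. 5⁻¹ ≡ 7 (mod 17), so λ ≡ 8.
  x = λ² - 13 - 1 = 64 - 14 ≡ 16; y = λ·(13 - 16) - 1 ≡ 9. → (16, 9)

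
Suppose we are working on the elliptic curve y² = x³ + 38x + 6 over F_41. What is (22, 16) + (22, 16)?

(6, 32)

tangent at (22, 16): λ = (3·22² + 38)/(2·16) ≡ 14/32. 32⁻¹ ≡ 9 (mod 41) since 32·9 = 288 ≡ 1, so λ ≡ 14·9 ≡ 3.
  x = λ² - 22 - 22 = 9 - 44 ≡ 6; y = λ·(22 - 6) - 16 ≡ 32. → (6, 32)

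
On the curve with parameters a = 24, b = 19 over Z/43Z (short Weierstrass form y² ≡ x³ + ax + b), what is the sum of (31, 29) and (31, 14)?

O

The two points share x = 31 and their y-coordinates satisfy 29 + 14 ≡ 0 (mod 43), so they are inverses. Their sum is 𝒪.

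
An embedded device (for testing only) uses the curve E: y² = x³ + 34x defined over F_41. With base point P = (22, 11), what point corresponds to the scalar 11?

(35, 21)

Repeated addition: build up to 11P.
2P: tangent at (22, 11): λ = (3·22² + 34)/(2·11) ≡ 10/22. 22⁻¹ ≡ 28 (mod 41), so λ ≡ 10·28 ≡ 34.
  x = λ² - 22 - 22 = 1156 - 44 ≡ 5; y = λ·(22 - 5) - 11 ≡ 34. → (5, 34)
3P: (5, 34) + (22, 11). λ = (11 - 34)/(22 - 5) ≡ 18/17 mod 41. 17⁻¹ ≡ 29 (mod 41) since 17·29 = 493 ≡ 1, so λ ≡ 30.
  x = λ² - 5 - 22 = 900 - 27 ≡ 12; y = λ·(5 - 12) - 34 ≡ 2. → (12, 2)
4P: (12, 2) + (22, 11). λ = (11 - 2)/(22 - 12) ≡ 9/10 mod 41. 10⁻¹ ≡ 37 (mod 41), so λ ≡ 5.
  x = λ² - 12 - 22 = 25 - 34 ≡ 32; y = λ·(12 - 32) - 2 ≡ 21. → (32, 21)
5P: (32, 21) + (22, 11). λ = (11 - 21)/(22 - 32) ≡ 31/31 mod 41. 31⁻¹ ≡ 4 (mod 41), so λ ≡ 1.
  x = λ² - 32 - 22 = 1 - 54 ≡ 29; y = λ·(32 - 29) - 21 ≡ 23. → (29, 23)
6P: (29, 23) + (22, 11). λ = (11 - 23)/(22 - 29) ≡ 29/34 mod 41. 34⁻¹ ≡ 35 (mod 41), so λ ≡ 31.
  x = λ² - 29 - 22 = 961 - 51 ≡ 8; y = λ·(29 - 8) - 23 ≡ 13. → (8, 13)
7P: (8, 13) + (22, 11). λ = (11 - 13)/(22 - 8) ≡ 39/14 mod 41. 14⁻¹ ≡ 3 (mod 41), so λ ≡ 35.
  x = λ² - 8 - 22 = 1225 - 30 ≡ 6; y = λ·(8 - 6) - 13 ≡ 16. → (6, 16)
8P: (6, 16) + (22, 11). λ = (11 - 16)/(22 - 6) ≡ 36/16 mod 41. 16⁻¹ ≡ 18 (mod 41), so λ ≡ 33.
  x = λ² - 6 - 22 = 1089 - 28 ≡ 36; y = λ·(6 - 36) - 16 ≡ 19. → (36, 19)
9P: (36, 19) + (22, 11). λ = (11 - 19)/(22 - 36) ≡ 33/27 mod 41. 27⁻¹ ≡ 38 (mod 41), so λ ≡ 24.
  x = λ² - 36 - 22 = 576 - 58 ≡ 26; y = λ·(36 - 26) - 19 ≡ 16. → (26, 16)
10P: (26, 16) + (22, 11). λ = (11 - 16)/(22 - 26) ≡ 36/37 mod 41. 37⁻¹ ≡ 10 (mod 41) since 37·10 = 370 ≡ 1, so λ ≡ 32.
  x = λ² - 26 - 22 = 1024 - 48 ≡ 33; y = λ·(26 - 33) - 16 ≡ 6. → (33, 6)
11P: (33, 6) + (22, 11). λ = (11 - 6)/(22 - 33) ≡ 5/30 mod 41. 30⁻¹ ≡ 26 (mod 41) since 30·26 = 780 ≡ 1, so λ ≡ 7.
  x = λ² - 33 - 22 = 49 - 55 ≡ 35; y = λ·(33 - 35) - 6 ≡ 21. → (35, 21)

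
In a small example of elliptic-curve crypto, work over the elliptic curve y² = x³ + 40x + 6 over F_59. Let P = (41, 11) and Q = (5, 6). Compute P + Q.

(30, 2)

(41, 11) + (5, 6). λ = (6 - 11)/(5 - 41) ≡ 54/23 mod 59. 23⁻¹ ≡ 18 (mod 59), so λ ≡ 28.
  x = λ² - 41 - 5 = 784 - 46 ≡ 30; y = λ·(41 - 30) - 11 ≡ 2. → (30, 2)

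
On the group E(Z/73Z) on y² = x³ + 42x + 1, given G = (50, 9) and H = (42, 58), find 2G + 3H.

(35, 53)

First 2G:
Repeated addition: build up to 2G.
2G: tangent at (50, 9): λ = (3·50² + 42)/(2·9) ≡ 23/18. 18⁻¹ ≡ 69 (mod 73), so λ ≡ 23·69 ≡ 54.
  x = λ² - 50 - 50 = 2916 - 100 ≡ 42; y = λ·(50 - 42) - 9 ≡ 58. → (42, 58)
2G = (42, 58).
Next 3H:
Repeated addition: build up to 3H.
2H: tangent at (42, 58): λ = (3·42² + 42)/(2·58) ≡ 5/43. 43⁻¹ ≡ 17 (mod 73), so λ ≡ 5·17 ≡ 12.
  x = λ² - 42 - 42 = 144 - 84 ≡ 60; y = λ·(42 - 60) - 58 ≡ 18. → (60, 18)
3H: (60, 18) + (42, 58). λ = (58 - 18)/(42 - 60) ≡ 40/55 mod 73. 55⁻¹ ≡ 4 (mod 73), so λ ≡ 14.
  x = λ² - 60 - 42 = 196 - 102 ≡ 21; y = λ·(60 - 21) - 18 ≡ 17. → (21, 17)
3H = (21, 17).
Finally 2G + 3H:
(42, 58) + (21, 17). λ = (17 - 58)/(21 - 42) ≡ 32/52 mod 73. 52⁻¹ ≡ 66 (mod 73), so λ ≡ 68.
  x = λ² - 42 - 21 = 4624 - 63 ≡ 35; y = λ·(42 - 35) - 58 ≡ 53. → (35, 53)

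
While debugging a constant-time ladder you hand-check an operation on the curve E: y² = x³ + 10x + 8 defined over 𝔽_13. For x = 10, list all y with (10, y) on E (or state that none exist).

x³ + 10x + 8 = 1108 ≡ 3 (mod 13).
Square roots of 3 mod 13: 4 and 9 (since 4² = 16 ≡ 3).

4, 9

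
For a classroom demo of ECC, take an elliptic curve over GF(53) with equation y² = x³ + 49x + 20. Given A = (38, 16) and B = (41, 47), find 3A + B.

(7, 21)

First 3A:
Repeated addition: build up to 3A.
2A: tangent at (38, 16): λ = (3·38² + 49)/(2·16) ≡ 35/32. 32⁻¹ ≡ 5 (mod 53), so λ ≡ 35·5 ≡ 16.
  x = λ² - 38 - 38 = 256 - 76 ≡ 21; y = λ·(38 - 21) - 16 ≡ 44. → (21, 44)
3A: (21, 44) + (38, 16). λ = (16 - 44)/(38 - 21) ≡ 25/17 mod 53. 17⁻¹ ≡ 25 (mod 53), so λ ≡ 42.
  x = λ² - 21 - 38 = 1764 - 59 ≡ 9; y = λ·(21 - 9) - 44 ≡ 36. → (9, 36)
3A = (9, 36).
Finally 3A + B:
(9, 36) + (41, 47). λ = (47 - 36)/(41 - 9) ≡ 11/32 mod 53. 32⁻¹ ≡ 5 (mod 53) since 32·5 = 160 ≡ 1, so λ ≡ 2.
  x = λ² - 9 - 41 = 4 - 50 ≡ 7; y = λ·(9 - 7) - 36 ≡ 21. → (7, 21)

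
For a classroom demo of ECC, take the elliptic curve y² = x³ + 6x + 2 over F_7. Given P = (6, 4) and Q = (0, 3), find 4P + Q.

(2, 6)

First 4P:
Double-and-add on 4 = (100)₂. Start with P = (6, 4) for the leading 1-bit.
double: tangent at (6, 4): λ = (3·6² + 6)/(2·4) ≡ 2/1. 1⁻¹ ≡ 1 (mod 7) since 1·1 = 1 ≡ 1, so λ ≡ 2·1 ≡ 2.
  x = λ² - 6 - 6 = 4 - 12 ≡ 6; y = λ·(6 - 6) - 4 ≡ 3. → (6, 3)
double: tangent at (6, 3): λ = (3·6² + 6)/(2·3) ≡ 2/6. 6⁻¹ ≡ 6 (mod 7) since 6·6 = 36 ≡ 1, so λ ≡ 2·6 ≡ 5.
  x = λ² - 6 - 6 = 25 - 12 ≡ 6; y = λ·(6 - 6) - 3 ≡ 4. → (6, 4)
4P = (6, 4).
Finally 4P + Q:
(6, 4) + (0, 3). λ = (3 - 4)/(0 - 6) ≡ 6/1 mod 7. 1⁻¹ ≡ 1 (mod 7), so λ ≡ 6.
  x = λ² - 6 - 0 = 36 - 6 ≡ 2; y = λ·(6 - 2) - 4 ≡ 6. → (2, 6)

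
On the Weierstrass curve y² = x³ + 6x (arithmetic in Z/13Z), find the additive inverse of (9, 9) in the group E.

-(9, 9) = (9, -9 mod 13) = (9, 4).

(9, 4)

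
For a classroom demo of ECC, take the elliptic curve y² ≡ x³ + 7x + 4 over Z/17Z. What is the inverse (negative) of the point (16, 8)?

(16, 9)

-(16, 8) = (16, -8 mod 17) = (16, 9).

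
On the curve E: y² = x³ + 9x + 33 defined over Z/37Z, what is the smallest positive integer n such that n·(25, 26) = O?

2P: tangent at (25, 26): λ = (3·25² + 9)/(2·26) ≡ 34/15. 15⁻¹ ≡ 5 (mod 37), so λ ≡ 34·5 ≡ 22.
  x = λ² - 25 - 25 = 484 - 50 ≡ 27; y = λ·(25 - 27) - 26 ≡ 4. → (27, 4)
3P: (27, 4) + (25, 26). λ = (26 - 4)/(25 - 27) ≡ 22/35 mod 37. 35⁻¹ ≡ 18 (mod 37), so λ ≡ 26.
  x = λ² - 27 - 25 = 676 - 52 ≡ 32; y = λ·(27 - 32) - 4 ≡ 14. → (32, 14)
4P: (32, 14) + (25, 26). λ = (26 - 14)/(25 - 32) ≡ 12/30 mod 37. 30⁻¹ ≡ 21 (mod 37) since 30·21 = 630 ≡ 1, so λ ≡ 30.
  x = λ² - 32 - 25 = 900 - 57 ≡ 29; y = λ·(32 - 29) - 14 ≡ 2. → (29, 2)
5P: (29, 2) + (25, 26). λ = (26 - 2)/(25 - 29) ≡ 24/33 mod 37. 33⁻¹ ≡ 9 (mod 37), so λ ≡ 31.
  x = λ² - 29 - 25 = 961 - 54 ≡ 19; y = λ·(29 - 19) - 2 ≡ 12. → (19, 12)
6P: (19, 12) + (25, 26). λ = (26 - 12)/(25 - 19) ≡ 14/6 mod 37. 6⁻¹ ≡ 31 (mod 37), so λ ≡ 27.
  x = λ² - 19 - 25 = 729 - 44 ≡ 19; y = λ·(19 - 19) - 12 ≡ 25. → (19, 25)
7P: (19, 25) + (25, 26). λ = (26 - 25)/(25 - 19) ≡ 1/6 mod 37. 6⁻¹ ≡ 31 (mod 37) since 6·31 = 186 ≡ 1, so λ ≡ 31.
  x = λ² - 19 - 25 = 961 - 44 ≡ 29; y = λ·(19 - 29) - 25 ≡ 35. → (29, 35)
8P: (29, 35) + (25, 26). λ = (26 - 35)/(25 - 29) ≡ 28/33 mod 37. 33⁻¹ ≡ 9 (mod 37) since 33·9 = 297 ≡ 1, so λ ≡ 30.
  x = λ² - 29 - 25 = 900 - 54 ≡ 32; y = λ·(29 - 32) - 35 ≡ 23. → (32, 23)
9P: (32, 23) + (25, 26). λ = (26 - 23)/(25 - 32) ≡ 3/30 mod 37. 30⁻¹ ≡ 21 (mod 37) since 30·21 = 630 ≡ 1, so λ ≡ 26.
  x = λ² - 32 - 25 = 676 - 57 ≡ 27; y = λ·(32 - 27) - 23 ≡ 33. → (27, 33)
10P: (27, 33) + (25, 26). λ = (26 - 33)/(25 - 27) ≡ 30/35 mod 37. 35⁻¹ ≡ 18 (mod 37) since 35·18 = 630 ≡ 1, so λ ≡ 22.
  x = λ² - 27 - 25 = 484 - 52 ≡ 25; y = λ·(27 - 25) - 33 ≡ 11. → (25, 11)
11P: (25, 11) + (25, 26): same x and y₁ ≡ -y₂, so the sum is O.
11P = O, so the order is 11.

11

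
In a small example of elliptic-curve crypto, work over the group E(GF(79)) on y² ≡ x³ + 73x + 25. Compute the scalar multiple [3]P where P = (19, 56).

(31, 59)

Repeated addition: build up to 3P.
2P: tangent at (19, 56): λ = (3·19² + 73)/(2·56) ≡ 50/33. 33⁻¹ ≡ 12 (mod 79), so λ ≡ 50·12 ≡ 47.
  x = λ² - 19 - 19 = 2209 - 38 ≡ 38; y = λ·(19 - 38) - 56 ≡ 78. → (38, 78)
3P: (38, 78) + (19, 56). λ = (56 - 78)/(19 - 38) ≡ 57/60 mod 79. 60⁻¹ ≡ 54 (mod 79), so λ ≡ 76.
  x = λ² - 38 - 19 = 5776 - 57 ≡ 31; y = λ·(38 - 31) - 78 ≡ 59. → (31, 59)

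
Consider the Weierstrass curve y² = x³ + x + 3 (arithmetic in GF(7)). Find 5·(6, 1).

Write Q = (6, 1).
Repeated addition: build up to 5Q.
2Q: tangent at (6, 1): λ = (3·6² + 1)/(2·1) ≡ 4/2. 2⁻¹ ≡ 4 (mod 7) since 2·4 = 8 ≡ 1, so λ ≡ 4·4 ≡ 2.
  x = λ² - 6 - 6 = 4 - 12 ≡ 6; y = λ·(6 - 6) - 1 ≡ 6. → (6, 6)
3Q: (6, 6) + (6, 1): same x and y₁ ≡ -y₂, so the sum is ∞.
4Q: ∞ + (6, 1) = (6, 1) (identity).
5Q: tangent at (6, 1): λ = (3·6² + 1)/(2·1) ≡ 4/2. 2⁻¹ ≡ 4 (mod 7), so λ ≡ 4·4 ≡ 2.
  x = λ² - 6 - 6 = 4 - 12 ≡ 6; y = λ·(6 - 6) - 1 ≡ 6. → (6, 6)

(6, 6)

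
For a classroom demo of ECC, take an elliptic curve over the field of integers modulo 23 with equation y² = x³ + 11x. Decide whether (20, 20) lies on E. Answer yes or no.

y² = 20² ≡ 9; x³ + 11x + 0 = 8220 ≡ 9 (mod 23). 9 = 9.

yes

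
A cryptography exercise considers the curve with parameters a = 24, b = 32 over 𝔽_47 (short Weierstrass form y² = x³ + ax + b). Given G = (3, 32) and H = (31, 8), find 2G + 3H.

(31, 39)

First 2G:
Repeated addition: build up to 2G.
2G: tangent at (3, 32): λ = (3·3² + 24)/(2·32) ≡ 4/17. 17⁻¹ ≡ 36 (mod 47), so λ ≡ 4·36 ≡ 3.
  x = λ² - 3 - 3 = 9 - 6 ≡ 3; y = λ·(3 - 3) - 32 ≡ 15. → (3, 15)
2G = (3, 15).
Next 3H:
Repeated addition: build up to 3H.
2H: tangent at (31, 8): λ = (3·31² + 24)/(2·8) ≡ 40/16. 16⁻¹ ≡ 3 (mod 47), so λ ≡ 40·3 ≡ 26.
  x = λ² - 31 - 31 = 676 - 62 ≡ 3; y = λ·(31 - 3) - 8 ≡ 15. → (3, 15)
3H: (3, 15) + (31, 8). λ = (8 - 15)/(31 - 3) ≡ 40/28 mod 47. 28⁻¹ ≡ 42 (mod 47), so λ ≡ 35.
  x = λ² - 3 - 31 = 1225 - 34 ≡ 16; y = λ·(3 - 16) - 15 ≡ 0. → (16, 0)
3H = (16, 0).
Finally 2G + 3H:
(3, 15) + (16, 0). λ = (0 - 15)/(16 - 3) ≡ 32/13 mod 47. 13⁻¹ ≡ 29 (mod 47), so λ ≡ 35.
  x = λ² - 3 - 16 = 1225 - 19 ≡ 31; y = λ·(3 - 31) - 15 ≡ 39. → (31, 39)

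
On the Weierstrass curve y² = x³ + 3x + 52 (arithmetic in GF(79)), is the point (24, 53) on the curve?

y² = 53² ≡ 44; x³ + 3x + 52 = 13948 ≡ 44 (mod 79). 44 = 44.

yes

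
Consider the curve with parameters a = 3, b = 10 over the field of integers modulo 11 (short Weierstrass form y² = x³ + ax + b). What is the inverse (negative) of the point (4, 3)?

-(4, 3) = (4, -3 mod 11) = (4, 8).

(4, 8)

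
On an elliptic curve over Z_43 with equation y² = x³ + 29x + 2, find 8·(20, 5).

(20, 38)

Write P = (20, 5).
Repeated addition: build up to 8P.
2P: tangent at (20, 5): λ = (3·20² + 29)/(2·5) ≡ 25/10. 10⁻¹ ≡ 13 (mod 43) since 10·13 = 130 ≡ 1, so λ ≡ 25·13 ≡ 24.
  x = λ² - 20 - 20 = 576 - 40 ≡ 20; y = λ·(20 - 20) - 5 ≡ 38. → (20, 38)
3P: (20, 38) + (20, 5): same x and y₁ ≡ -y₂, so the sum is O.
4P: O + (20, 5) = (20, 5) (identity).
5P: tangent at (20, 5): λ = (3·20² + 29)/(2·5) ≡ 25/10. 10⁻¹ ≡ 13 (mod 43), so λ ≡ 25·13 ≡ 24.
  x = λ² - 20 - 20 = 576 - 40 ≡ 20; y = λ·(20 - 20) - 5 ≡ 38. → (20, 38)
6P: (20, 38) + (20, 5): same x and y₁ ≡ -y₂, so the sum is O.
7P: O + (20, 5) = (20, 5) (identity).
8P: tangent at (20, 5): λ = (3·20² + 29)/(2·5) ≡ 25/10. 10⁻¹ ≡ 13 (mod 43), so λ ≡ 25·13 ≡ 24.
  x = λ² - 20 - 20 = 576 - 40 ≡ 20; y = λ·(20 - 20) - 5 ≡ 38. → (20, 38)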